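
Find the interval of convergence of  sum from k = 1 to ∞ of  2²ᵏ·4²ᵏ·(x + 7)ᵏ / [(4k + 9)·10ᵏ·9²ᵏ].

[-629/32, 181/32)

By the ratio test, |a_{k+1}/a_k| = [(4k + 9)/(4(k+1) + 9)] · 4·16/(10·81) → 32/405.
Hence the series converges for |x + 7| < 1/(32/405) = 405/32, so the radius of convergence is 405/32.
When x = 181/32, comparison with the harmonic series Σ 1/k shows the series diverges.
Check x = -629/32: convergence follows from the alternating series test (terms decrease monotonically to 0).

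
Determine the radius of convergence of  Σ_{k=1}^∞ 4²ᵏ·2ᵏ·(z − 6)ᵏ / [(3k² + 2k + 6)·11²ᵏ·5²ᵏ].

R = 3025/32

By the ratio test, |a_{k+1}/a_k| = [(3k² + 2k + 6)/(3(k+1)² + 2(k+1) + 6)] · 16·2/(121·25) → 32/3025.
Convergence for |z − 6| · 32/3025 < 1, i.e. |z − 6| < 3025/32. So R = 3025/32.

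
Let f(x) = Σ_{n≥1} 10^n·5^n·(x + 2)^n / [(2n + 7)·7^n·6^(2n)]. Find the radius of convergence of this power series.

R = 126/25

Apply the ratio test: |a_{n+1}| / |a_n| = [(2n + 7)/(2(n+1) + 7)] · 10·5/(7·36), which tends to 25/126 as n → ∞.
Convergence for |x + 2| · 25/126 < 1, i.e. |x + 2| < 126/25. So R = 126/25.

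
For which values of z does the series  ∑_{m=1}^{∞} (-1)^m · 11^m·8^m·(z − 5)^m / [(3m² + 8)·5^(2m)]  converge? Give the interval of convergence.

[415/88, 465/88]

Ratio test: |a_{m+1}/a_m| = [(3m² + 8)/(3(m+1)² + 8)] · 11·8/25 → 88/25 as m → ∞.
The series converges when 88/25 · |z − 5| < 1, giving R = 25/88.
When z = 465/88, the terms are on the order of 1/m², so the series converges absolutely by comparison with the p-series (p = 2 > 1).
Endpoint z = 415/88: absolute convergence follows by limit comparison with Σ 1/m².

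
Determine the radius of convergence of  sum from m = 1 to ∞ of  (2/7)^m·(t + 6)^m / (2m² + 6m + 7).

R = 7/2

Apply the ratio test: |a_{m+1}| / |a_m| = [(2m² + 6m + 7)/(2(m+1)² + 6(m+1) + 7)] · 2/7, which tends to 2/7 as m → ∞.
Convergence for |t + 6| · 2/7 < 1, i.e. |t + 6| < 7/2. So R = 7/2.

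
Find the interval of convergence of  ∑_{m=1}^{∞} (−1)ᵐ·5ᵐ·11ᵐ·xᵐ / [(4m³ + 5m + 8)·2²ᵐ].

The ratio of consecutive coefficients is [(4m³ + 5m + 8)/(4(m+1)³ + 5(m+1) + 8)] · 5·11/4 → 55/4.
Hence the series converges for |x| < 1/(55/4) = 4/55, so the radius of convergence is 4/55.
Endpoint x = 4/55: the series is dominated by a constant times Σ 1/m³, which converges (p = 3 > 1).
At x = -4/55: the series is dominated by a constant times Σ 1/m³, which converges (p = 3 > 1).

[-4/55, 4/55]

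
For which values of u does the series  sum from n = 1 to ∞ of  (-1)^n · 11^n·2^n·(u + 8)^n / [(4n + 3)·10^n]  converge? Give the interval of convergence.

(-93/11, -83/11]

The ratio of consecutive coefficients is [(4n + 3)/(4(n+1) + 3)] · 11·2/10 → 11/5.
Thus R = 1/(11/5) = 5/11.
Check u = -83/11: convergence follows from the alternating series test (terms decrease monotonically to 0).
Check u = -93/11: the terms behave like c/n; limit comparison with the harmonic series gives divergence.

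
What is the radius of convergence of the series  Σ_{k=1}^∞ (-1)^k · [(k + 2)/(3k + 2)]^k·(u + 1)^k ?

Root test: |a_k|^(1/k) = (k + 2)/(3k + 2) → 1/3.
Convergence for |u + 1| · 1/3 < 1, i.e. |u + 1| < 3. So R = 3.

R = 3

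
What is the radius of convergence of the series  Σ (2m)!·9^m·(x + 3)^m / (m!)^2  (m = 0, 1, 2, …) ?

Ratio test: |a_{m+1}/a_m| = (2m+1)·(2m+2)/(m+1)² · 9 → 36 as m → ∞.
Hence the series converges for |x + 3| < 1/(36) = 1/36, so the radius of convergence is 1/36.

R = 1/36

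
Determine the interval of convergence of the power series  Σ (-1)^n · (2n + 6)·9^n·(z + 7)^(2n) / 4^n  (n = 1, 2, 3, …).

(-23/3, -19/3)

Apply the ratio test: |a_{n+1}| / |a_n| = [(2(n+1) + 6)/(2n + 6)] · 9/4, which tends to 9/4 as n → ∞.
Since the exponent of (z + 7) increases by 2 each term, convergence requires |z + 7|² < 4/9, hence R = 2/3.
When z = -19/3, the terms have absolute value of order n, which does not tend to 0, so the series diverges by the divergence test.
At z = -23/3: the n-th term does not approach 0; divergence by the term test.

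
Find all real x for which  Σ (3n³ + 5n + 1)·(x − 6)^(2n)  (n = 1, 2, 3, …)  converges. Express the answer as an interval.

(5, 7)

By the ratio test, |a_{n+1}/a_n| = (3(n+1)³ + 5(n+1) + 1)/(3n³ + 5n + 1) → 1.
Since the exponent of (x − 6) increases by 2 each term, convergence requires |x − 6|² < 1, hence R = 1.
Endpoint x = 7: the terms have absolute value of order n³, which does not tend to 0, so the series diverges by the divergence test.
At x = 5: the terms have absolute value of order n³, which does not tend to 0, so the series diverges by the divergence test.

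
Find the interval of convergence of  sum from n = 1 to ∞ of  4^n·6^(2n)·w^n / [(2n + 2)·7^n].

[-7/144, 7/144)

Ratio test: |a_{n+1}/a_n| = [(2n + 2)/(2(n+1) + 2)] · 4·36/7 → 144/7 as n → ∞.
Convergence for |w| · 144/7 < 1, i.e. |w| < 7/144. So R = 7/144.
Check w = 7/144: the terms behave like c/n; limit comparison with the harmonic series gives divergence.
Check w = -7/144: an alternating series whose terms decrease to 0 in absolute value, so it converges by the Leibniz criterion.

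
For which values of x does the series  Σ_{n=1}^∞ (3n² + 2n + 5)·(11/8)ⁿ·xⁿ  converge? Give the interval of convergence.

The ratio of consecutive coefficients is [(3(n+1)² + 2(n+1) + 5)/(3n² + 2n + 5)] · 11/8 → 11/8.
Thus R = 1/(11/8) = 8/11.
Check x = 8/11: the n-th term does not approach 0; divergence by the term test.
At x = -8/11: the terms do not tend to 0, so the series diverges.

(-8/11, 8/11)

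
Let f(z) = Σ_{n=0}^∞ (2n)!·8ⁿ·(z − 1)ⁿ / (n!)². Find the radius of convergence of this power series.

R = 1/32

The ratio of consecutive coefficients is (2n+1)·(2n+2)/(n+1)² · 8 → 32.
Thus R = 1/(32) = 1/32.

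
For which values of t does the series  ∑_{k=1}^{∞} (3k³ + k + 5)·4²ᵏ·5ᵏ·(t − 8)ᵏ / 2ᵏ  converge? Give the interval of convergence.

Ratio test: |a_{k+1}/a_k| = [(3(k+1)³ + (k+1) + 5)/(3k³ + k + 5)] · 16·5/2 → 40 as k → ∞.
Thus R = 1/(40) = 1/40.
Endpoint t = 321/40: the terms have absolute value of order k³, which does not tend to 0, so the series diverges by the divergence test.
At t = 319/40: the k-th term does not approach 0; divergence by the term test.

(319/40, 321/40)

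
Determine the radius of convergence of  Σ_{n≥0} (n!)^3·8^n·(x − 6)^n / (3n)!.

R = 27/8

The ratio of consecutive coefficients is (n+1)³/[(3n+1)·(3n+2)·(3n+3)] · 8 → 8/27.
The series converges when 8/27 · |x − 6| < 1, giving R = 27/8.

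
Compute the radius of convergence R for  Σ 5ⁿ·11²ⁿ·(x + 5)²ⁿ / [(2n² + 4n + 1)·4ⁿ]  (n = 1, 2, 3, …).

By the ratio test, |a_{n+1}/a_n| = [(2n² + 4n + 1)/(2(n+1)² + 4(n+1) + 1)] · 5·121/4 → 605/4.
Writing y = (x + 5)², the series in y has radius 4/605, so |x + 5| < √(4/605) and R = 2√5/55.

R = 2√5/55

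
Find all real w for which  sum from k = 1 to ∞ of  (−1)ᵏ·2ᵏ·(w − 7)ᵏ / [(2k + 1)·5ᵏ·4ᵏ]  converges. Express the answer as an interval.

(-3, 17]

Apply the ratio test: |a_{k+1}| / |a_k| = [(2k + 1)/(2(k+1) + 1)] · 2/(5·4), which tends to 1/10 as k → ∞.
The series converges when 1/10 · |w − 7| < 1, giving R = 10.
Endpoint w = 17: convergence follows from the alternating series test (terms decrease monotonically to 0).
Check w = -3: the terms behave like c/k; limit comparison with the harmonic series gives divergence.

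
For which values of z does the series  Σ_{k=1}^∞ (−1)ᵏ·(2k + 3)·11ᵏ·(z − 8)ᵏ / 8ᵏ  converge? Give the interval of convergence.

Ratio test: |a_{k+1}/a_k| = [(2(k+1) + 3)/(2k + 3)] · 11/8 → 11/8 as k → ∞.
The series converges when 11/8 · |z − 8| < 1, giving R = 8/11.
At z = 96/11: the k-th term does not approach 0; divergence by the term test.
Endpoint z = 80/11: the k-th term does not approach 0; divergence by the term test.

(80/11, 96/11)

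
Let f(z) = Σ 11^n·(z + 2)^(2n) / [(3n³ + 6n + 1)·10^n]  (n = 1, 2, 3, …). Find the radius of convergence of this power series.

R = √110/11

Ratio test: |a_{n+1}/a_n| = [(3n³ + 6n + 1)/(3(n+1)³ + 6(n+1) + 1)] · 11/10 → 11/10 as n → ∞.
Since the exponent of (z + 2) increases by 2 each term, convergence requires |z + 2|² < 10/11, hence R = √110/11.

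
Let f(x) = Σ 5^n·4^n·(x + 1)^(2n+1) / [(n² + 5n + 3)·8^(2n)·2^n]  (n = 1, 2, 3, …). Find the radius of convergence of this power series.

R = 4√10/5

Ratio test: |a_{n+1}/a_n| = [(n² + 5n + 3)/((n+1)² + 5(n+1) + 3)] · 5·4/(64·2) → 5/32 as n → ∞.
Successive powers of (x + 1) differ by 2, so the series converges when |x + 1|² · 5/32 < 1, i.e. |x + 1| < √(32/5). So R = 4√10/5.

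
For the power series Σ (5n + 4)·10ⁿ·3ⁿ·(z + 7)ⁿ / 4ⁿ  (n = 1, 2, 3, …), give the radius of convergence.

By the ratio test, |a_{n+1}/a_n| = [(5(n+1) + 4)/(5n + 4)] · 10·3/4 → 15/2.
Hence the series converges for |z + 7| < 1/(15/2) = 2/15, so the radius of convergence is 2/15.

R = 2/15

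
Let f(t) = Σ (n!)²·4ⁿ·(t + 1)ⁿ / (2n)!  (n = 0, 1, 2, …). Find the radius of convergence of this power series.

R = 1

By the ratio test, |a_{n+1}/a_n| = (n+1)²/[(2n+1)·(2n+2)] · 4 → 1.
So the series converges when |t + 1| < 1 and diverges when |t + 1| > 1; R = 1.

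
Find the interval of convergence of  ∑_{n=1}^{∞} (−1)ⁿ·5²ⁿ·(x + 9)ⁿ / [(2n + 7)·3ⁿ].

(-228/25, -222/25]

Ratio test: |a_{n+1}/a_n| = [(2n + 7)/(2(n+1) + 7)] · 25/3 → 25/3 as n → ∞.
Convergence for |x + 9| · 25/3 < 1, i.e. |x + 9| < 3/25. So R = 3/25.
Endpoint x = -222/25: convergence follows from the alternating series test (terms decrease monotonically to 0).
When x = -228/25, the terms are asymptotic to a nonzero constant times 1/n, so the series diverges by limit comparison with Σ 1/n.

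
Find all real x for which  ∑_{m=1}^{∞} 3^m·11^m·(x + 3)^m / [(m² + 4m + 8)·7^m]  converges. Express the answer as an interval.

[-106/33, -92/33]

The ratio of consecutive coefficients is [(m² + 4m + 8)/((m+1)² + 4(m+1) + 8)] · 3·11/7 → 33/7.
Convergence for |x + 3| · 33/7 < 1, i.e. |x + 3| < 7/33. So R = 7/33.
Check x = -92/33: the series is dominated by a constant times Σ 1/m², which converges (p = 2 > 1).
When x = -106/33, absolute convergence follows by limit comparison with Σ 1/m².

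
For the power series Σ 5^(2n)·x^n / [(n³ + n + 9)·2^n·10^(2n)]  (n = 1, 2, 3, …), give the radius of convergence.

R = 8

Apply the ratio test: |a_{n+1}| / |a_n| = [(n³ + n + 9)/((n+1)³ + (n+1) + 9)] · 25/(2·100), which tends to 1/8 as n → ∞.
Thus R = 1/(1/8) = 8.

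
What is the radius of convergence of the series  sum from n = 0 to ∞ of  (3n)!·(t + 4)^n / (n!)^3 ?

R = 1/27

Apply the ratio test: |a_{n+1}| / |a_n| = (3n+1)·(3n+2)·(3n+3)/(n+1)³, which tends to 27 as n → ∞.
The series converges when 27 · |t + 4| < 1, giving R = 1/27.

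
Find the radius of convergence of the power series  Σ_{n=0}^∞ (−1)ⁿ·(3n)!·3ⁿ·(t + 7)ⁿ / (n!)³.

Ratio test: |a_{n+1}/a_n| = (3n+1)·(3n+2)·(3n+3)/(n+1)³ · 3 → 81 as n → ∞.
Thus R = 1/(81) = 1/81.

R = 1/81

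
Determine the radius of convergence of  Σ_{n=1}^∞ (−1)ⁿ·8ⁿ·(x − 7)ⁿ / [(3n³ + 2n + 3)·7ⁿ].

R = 7/8

Apply the ratio test: |a_{n+1}| / |a_n| = [(3n³ + 2n + 3)/(3(n+1)³ + 2(n+1) + 3)] · 8/7, which tends to 8/7 as n → ∞.
The series converges when 8/7 · |x − 7| < 1, giving R = 7/8.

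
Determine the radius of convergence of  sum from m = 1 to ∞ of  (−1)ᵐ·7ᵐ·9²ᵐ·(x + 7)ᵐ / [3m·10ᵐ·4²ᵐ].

Apply the ratio test: |a_{m+1}| / |a_m| = [3m/3(m+1)] · 7·81/(10·16), which tends to 567/160 as m → ∞.
The series converges when 567/160 · |x + 7| < 1, giving R = 160/567.

R = 160/567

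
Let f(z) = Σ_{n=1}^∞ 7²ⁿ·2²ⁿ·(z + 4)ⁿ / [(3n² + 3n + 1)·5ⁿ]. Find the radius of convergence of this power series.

By the ratio test, |a_{n+1}/a_n| = [(3n² + 3n + 1)/(3(n+1)² + 3(n+1) + 1)] · 49·4/5 → 196/5.
The series converges when 196/5 · |z + 4| < 1, giving R = 5/196.

R = 5/196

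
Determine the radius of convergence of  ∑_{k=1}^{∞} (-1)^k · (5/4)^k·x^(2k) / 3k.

The ratio of consecutive coefficients is [3k/3(k+1)] · 5/4 → 5/4.
Writing y = x², the series in y has radius 4/5, so |x| < √(4/5) and R = 2√5/5.

R = 2√5/5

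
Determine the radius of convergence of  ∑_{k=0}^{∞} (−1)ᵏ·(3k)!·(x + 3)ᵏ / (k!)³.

R = 1/27

The ratio of consecutive coefficients is (3k+1)·(3k+2)·(3k+3)/(k+1)³ → 27.
Thus R = 1/(27) = 1/27.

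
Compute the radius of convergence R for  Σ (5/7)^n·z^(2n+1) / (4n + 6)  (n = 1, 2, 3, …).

Ratio test: |a_{n+1}/a_n| = [(4n + 6)/(4(n+1) + 6)] · 5/7 → 5/7 as n → ∞.
Successive powers of z differ by 2, so the series converges when |z|² · 5/7 < 1, i.e. |z| < √(7/5). So R = √35/5.

R = √35/5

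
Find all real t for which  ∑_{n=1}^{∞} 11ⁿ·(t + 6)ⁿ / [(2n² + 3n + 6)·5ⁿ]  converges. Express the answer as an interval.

By the ratio test, |a_{n+1}/a_n| = [(2n² + 3n + 6)/(2(n+1)² + 3(n+1) + 6)] · 11/5 → 11/5.
Thus R = 1/(11/5) = 5/11.
Check t = -61/11: the series is dominated by a constant times Σ 1/n², which converges (p = 2 > 1).
Endpoint t = -71/11: absolute convergence follows by limit comparison with Σ 1/n².

[-71/11, -61/11]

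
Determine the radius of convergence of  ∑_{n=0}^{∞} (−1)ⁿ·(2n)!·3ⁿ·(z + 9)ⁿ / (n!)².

Ratio test: |a_{n+1}/a_n| = (2n+1)·(2n+2)/(n+1)² · 3 → 12 as n → ∞.
The series converges when 12 · |z + 9| < 1, giving R = 1/12.

R = 1/12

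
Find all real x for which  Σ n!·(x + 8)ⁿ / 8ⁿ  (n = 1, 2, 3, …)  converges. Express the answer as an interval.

Ratio test: |a_{n+1}/a_n| = (n+1) · 1/8 → ∞ as n → ∞.
The ratio grows without bound, so the series diverges whenever (x + 8) ≠ 0; it converges only at x = -8. R = 0.

{-8}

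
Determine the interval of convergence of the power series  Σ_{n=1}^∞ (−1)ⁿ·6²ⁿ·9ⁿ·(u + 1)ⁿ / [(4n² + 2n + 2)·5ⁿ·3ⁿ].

[-113/108, -103/108]

Apply the ratio test: |a_{n+1}| / |a_n| = [(4n² + 2n + 2)/(4(n+1)² + 2(n+1) + 2)] · 36·9/(5·3), which tends to 108/5 as n → ∞.
Convergence for |u + 1| · 108/5 < 1, i.e. |u + 1| < 5/108. So R = 5/108.
When u = -103/108, absolute convergence follows by limit comparison with Σ 1/n².
When u = -113/108, the series is dominated by a constant times Σ 1/n², which converges (p = 2 > 1).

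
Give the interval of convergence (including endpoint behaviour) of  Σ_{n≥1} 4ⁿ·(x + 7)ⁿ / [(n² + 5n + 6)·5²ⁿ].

The ratio of consecutive coefficients is [(n² + 5n + 6)/((n+1)² + 5(n+1) + 6)] · 4/25 → 4/25.
Thus R = 1/(4/25) = 25/4.
At x = -3/4: absolute convergence follows by limit comparison with Σ 1/n².
At x = -53/4: absolute convergence follows by limit comparison with Σ 1/n².

[-53/4, -3/4]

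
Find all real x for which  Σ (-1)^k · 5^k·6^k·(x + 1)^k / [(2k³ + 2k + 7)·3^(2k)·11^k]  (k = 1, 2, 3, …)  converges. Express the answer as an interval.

[-43/10, 23/10]

Ratio test: |a_{k+1}/a_k| = [(2k³ + 2k + 7)/(2(k+1)³ + 2(k+1) + 7)] · 5·6/(9·11) → 10/33 as k → ∞.
Thus R = 1/(10/33) = 33/10.
At x = 23/10: absolute convergence follows by limit comparison with Σ 1/k³.
Endpoint x = -43/10: absolute convergence follows by limit comparison with Σ 1/k³.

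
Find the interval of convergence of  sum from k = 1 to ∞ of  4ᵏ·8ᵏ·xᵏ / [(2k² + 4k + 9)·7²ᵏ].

[-49/32, 49/32]

By the ratio test, |a_{k+1}/a_k| = [(2k² + 4k + 9)/(2(k+1)² + 4(k+1) + 9)] · 4·8/49 → 32/49.
Hence the series converges for |x| < 1/(32/49) = 49/32, so the radius of convergence is 49/32.
When x = 49/32, absolute convergence follows by limit comparison with Σ 1/k².
When x = -49/32, the series is dominated by a constant times Σ 1/k², which converges (p = 2 > 1).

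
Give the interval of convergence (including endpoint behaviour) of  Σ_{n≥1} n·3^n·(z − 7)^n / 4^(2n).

Ratio test: |a_{n+1}/a_n| = [(n+1)/n] · 3/16 → 3/16 as n → ∞.
The series converges when 3/16 · |z − 7| < 1, giving R = 16/3.
When z = 37/3, the n-th term does not approach 0; divergence by the term test.
Endpoint z = 5/3: the terms do not tend to 0, so the series diverges.

(5/3, 37/3)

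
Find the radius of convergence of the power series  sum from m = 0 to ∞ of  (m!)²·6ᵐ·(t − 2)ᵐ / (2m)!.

R = 2/3

Ratio test: |a_{m+1}/a_m| = (m+1)²/[(2m+1)·(2m+2)] · 6 → 3/2 as m → ∞.
Convergence for |t − 2| · 3/2 < 1, i.e. |t − 2| < 2/3. So R = 2/3.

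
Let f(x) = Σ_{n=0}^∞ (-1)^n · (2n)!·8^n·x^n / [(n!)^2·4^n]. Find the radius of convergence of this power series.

Ratio test: |a_{n+1}/a_n| = (2n+1)·(2n+2)/(n+1)² · 8/4 → 8 as n → ∞.
The series converges when 8 · |x| < 1, giving R = 1/8.

R = 1/8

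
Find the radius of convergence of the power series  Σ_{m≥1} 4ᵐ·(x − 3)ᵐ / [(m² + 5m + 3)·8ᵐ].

By the ratio test, |a_{m+1}/a_m| = [(m² + 5m + 3)/((m+1)² + 5(m+1) + 3)] · 4/8 → 1/2.
Hence the series converges for |x − 3| < 1/(1/2) = 2, so the radius of convergence is 2.

R = 2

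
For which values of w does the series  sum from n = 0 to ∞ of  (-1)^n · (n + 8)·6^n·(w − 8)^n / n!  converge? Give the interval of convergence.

Apply the ratio test: |a_{n+1}| / |a_n| = ((n+1) + 8)/(n + 8) · 6 · 1/(n+1), which tends to 0 as n → ∞.
Since the limit is 0 < 1 for every w, the series converges on all of ℝ and R = ∞.

(−∞, ∞)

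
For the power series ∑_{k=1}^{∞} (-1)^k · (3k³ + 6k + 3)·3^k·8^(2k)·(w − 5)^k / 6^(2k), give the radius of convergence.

R = 3/16

By the ratio test, |a_{k+1}/a_k| = [(3(k+1)³ + 6(k+1) + 3)/(3k³ + 6k + 3)] · 3·64/36 → 16/3.
Hence the series converges for |w − 5| < 1/(16/3) = 3/16, so the radius of convergence is 3/16.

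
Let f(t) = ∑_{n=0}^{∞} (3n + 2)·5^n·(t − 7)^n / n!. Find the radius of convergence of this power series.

R = ∞

Apply the ratio test: |a_{n+1}| / |a_n| = (3(n+1) + 2)/(3n + 2) · 5 · 1/(n+1), which tends to 0 as n → ∞.
The limit is 0, so the series converges for all t; R = ∞.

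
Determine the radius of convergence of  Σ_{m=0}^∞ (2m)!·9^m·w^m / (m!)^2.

R = 1/36

Apply the ratio test: |a_{m+1}| / |a_m| = (2m+1)·(2m+2)/(m+1)² · 9, which tends to 36 as m → ∞.
Convergence for |w| · 36 < 1, i.e. |w| < 1/36. So R = 1/36.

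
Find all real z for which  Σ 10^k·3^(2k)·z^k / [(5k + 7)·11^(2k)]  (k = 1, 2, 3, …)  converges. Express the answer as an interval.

[-121/90, 121/90)

The ratio of consecutive coefficients is [(5k + 7)/(5(k+1) + 7)] · 10·9/121 → 90/121.
Convergence for |z| · 90/121 < 1, i.e. |z| < 121/90. So R = 121/90.
At z = 121/90: the terms behave like c/k; limit comparison with the harmonic series gives divergence.
When z = -121/90, convergence follows from the alternating series test (terms decrease monotonically to 0).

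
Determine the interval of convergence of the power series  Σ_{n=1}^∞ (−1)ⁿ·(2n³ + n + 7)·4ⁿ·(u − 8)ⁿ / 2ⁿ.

(15/2, 17/2)

The ratio of consecutive coefficients is [(2(n+1)³ + (n+1) + 7)/(2n³ + n + 7)] · 4/2 → 2.
Thus R = 1/(2) = 1/2.
At u = 17/2: the terms have absolute value of order n³, which does not tend to 0, so the series diverges by the divergence test.
At u = 15/2: the n-th term does not approach 0; divergence by the term test.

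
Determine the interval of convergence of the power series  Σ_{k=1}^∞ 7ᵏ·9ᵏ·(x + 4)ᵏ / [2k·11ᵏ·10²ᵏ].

[-1352/63, 848/63)

Apply the ratio test: |a_{k+1}| / |a_k| = [2k/2(k+1)] · 7·9/(11·100), which tends to 63/1100 as k → ∞.
Thus R = 1/(63/1100) = 1100/63.
Check x = 848/63: the terms are asymptotic to a nonzero constant times 1/k, so the series diverges by limit comparison with Σ 1/k.
At x = -1352/63: the terms alternate in sign and decrease monotonically to 0 in absolute value (size ~ c/k), so the alternating series test gives convergence.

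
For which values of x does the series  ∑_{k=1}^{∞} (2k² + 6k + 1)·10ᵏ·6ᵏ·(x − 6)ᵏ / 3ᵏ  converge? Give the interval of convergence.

(119/20, 121/20)

Ratio test: |a_{k+1}/a_k| = [(2(k+1)² + 6(k+1) + 1)/(2k² + 6k + 1)] · 10·6/3 → 20 as k → ∞.
Hence the series converges for |x − 6| < 1/(20) = 1/20, so the radius of convergence is 1/20.
At x = 121/20: the terms have absolute value of order k², which does not tend to 0, so the series diverges by the divergence test.
When x = 119/20, the k-th term does not approach 0; divergence by the term test.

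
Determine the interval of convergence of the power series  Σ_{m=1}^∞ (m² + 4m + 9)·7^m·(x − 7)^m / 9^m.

(40/7, 58/7)

Apply the ratio test: |a_{m+1}| / |a_m| = [((m+1)² + 4(m+1) + 9)/(m² + 4m + 9)] · 7/9, which tends to 7/9 as m → ∞.
Hence the series converges for |x − 7| < 1/(7/9) = 9/7, so the radius of convergence is 9/7.
Check x = 58/7: the terms do not tend to 0, so the series diverges.
When x = 40/7, the terms do not tend to 0, so the series diverges.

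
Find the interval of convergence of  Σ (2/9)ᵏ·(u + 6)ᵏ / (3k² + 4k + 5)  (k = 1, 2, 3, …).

[-21/2, -3/2]

By the ratio test, |a_{k+1}/a_k| = [(3k² + 4k + 5)/(3(k+1)² + 4(k+1) + 5)] · 2/9 → 2/9.
The series converges when 2/9 · |u + 6| < 1, giving R = 9/2.
When u = -3/2, the series is dominated by a constant times Σ 1/k², which converges (p = 2 > 1).
Check u = -21/2: the series is dominated by a constant times Σ 1/k², which converges (p = 2 > 1).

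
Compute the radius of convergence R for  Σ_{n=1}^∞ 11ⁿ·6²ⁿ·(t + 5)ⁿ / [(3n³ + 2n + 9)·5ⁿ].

The ratio of consecutive coefficients is [(3n³ + 2n + 9)/(3(n+1)³ + 2(n+1) + 9)] · 11·36/5 → 396/5.
Thus R = 1/(396/5) = 5/396.

R = 5/396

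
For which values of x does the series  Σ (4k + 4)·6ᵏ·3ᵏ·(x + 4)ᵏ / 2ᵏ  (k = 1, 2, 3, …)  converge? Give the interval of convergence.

(-37/9, -35/9)

Ratio test: |a_{k+1}/a_k| = [(4(k+1) + 4)/(4k + 4)] · 6·3/2 → 9 as k → ∞.
Convergence for |x + 4| · 9 < 1, i.e. |x + 4| < 1/9. So R = 1/9.
At x = -35/9: the k-th term does not approach 0; divergence by the term test.
When x = -37/9, the terms have absolute value of order k, which does not tend to 0, so the series diverges by the divergence test.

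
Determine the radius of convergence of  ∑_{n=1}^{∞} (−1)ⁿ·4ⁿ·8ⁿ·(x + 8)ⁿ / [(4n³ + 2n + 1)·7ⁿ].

R = 7/32

The ratio of consecutive coefficients is [(4n³ + 2n + 1)/(4(n+1)³ + 2(n+1) + 1)] · 4·8/7 → 32/7.
Hence the series converges for |x + 8| < 1/(32/7) = 7/32, so the radius of convergence is 7/32.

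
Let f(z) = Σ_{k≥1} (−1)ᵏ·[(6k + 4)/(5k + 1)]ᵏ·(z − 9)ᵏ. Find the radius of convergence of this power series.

By the Cauchy root test, |a_k|^(1/k) = (6k + 4)/(5k + 1) → 6/5.
The series converges when 6/5 · |z − 9| < 1, giving R = 5/6.

R = 5/6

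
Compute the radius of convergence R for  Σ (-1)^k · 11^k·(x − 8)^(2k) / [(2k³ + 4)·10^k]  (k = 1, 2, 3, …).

R = √110/11

The ratio of consecutive coefficients is [(2k³ + 4)/(2(k+1)³ + 4)] · 11/10 → 11/10.
Since the exponent of (x − 8) increases by 2 each term, convergence requires |x − 8|² < 10/11, hence R = √110/11.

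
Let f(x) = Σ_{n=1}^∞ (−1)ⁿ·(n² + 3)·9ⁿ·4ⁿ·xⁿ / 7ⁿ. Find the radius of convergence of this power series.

By the ratio test, |a_{n+1}/a_n| = [((n+1)² + 3)/(n² + 3)] · 9·4/7 → 36/7.
Hence the series converges for |x| < 1/(36/7) = 7/36, so the radius of convergence is 7/36.

R = 7/36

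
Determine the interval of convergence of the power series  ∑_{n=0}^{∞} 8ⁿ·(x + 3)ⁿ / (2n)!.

The ratio of consecutive coefficients is 8 · 1/[(2n+1)·(2n+2)] → 0.
Since the limit is 0 < 1 for every x, the series converges on all of ℝ and R = ∞.

(−∞, ∞)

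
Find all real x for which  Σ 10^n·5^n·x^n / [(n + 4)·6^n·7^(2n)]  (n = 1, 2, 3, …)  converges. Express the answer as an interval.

[-147/25, 147/25)

By the ratio test, |a_{n+1}/a_n| = [(n + 4)/((n+1) + 4)] · 10·5/(6·49) → 25/147.
Convergence for |x| · 25/147 < 1, i.e. |x| < 147/25. So R = 147/25.
Endpoint x = 147/25: the terms behave like c/n; limit comparison with the harmonic series gives divergence.
At x = -147/25: the terms alternate in sign and decrease monotonically to 0 in absolute value (size ~ c/n), so the alternating series test gives convergence.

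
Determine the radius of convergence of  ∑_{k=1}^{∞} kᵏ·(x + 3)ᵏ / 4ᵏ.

R = 0

Applying the root test, |a_k|^(1/k) = k/4 → ∞.
Since the k-th root of |a_k| is unbounded, the series converges only at x = -3; R = 0.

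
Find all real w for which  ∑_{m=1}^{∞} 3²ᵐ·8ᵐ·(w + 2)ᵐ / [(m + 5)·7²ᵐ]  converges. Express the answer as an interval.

[-193/72, -95/72)

By the ratio test, |a_{m+1}/a_m| = [(m + 5)/((m+1) + 5)] · 9·8/49 → 72/49.
Convergence for |w + 2| · 72/49 < 1, i.e. |w + 2| < 49/72. So R = 49/72.
Check w = -95/72: the terms behave like c/m; limit comparison with the harmonic series gives divergence.
Endpoint w = -193/72: convergence follows from the alternating series test (terms decrease monotonically to 0).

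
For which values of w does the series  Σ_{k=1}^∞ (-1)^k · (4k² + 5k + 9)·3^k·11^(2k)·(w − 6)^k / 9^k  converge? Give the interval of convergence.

Apply the ratio test: |a_{k+1}| / |a_k| = [(4(k+1)² + 5(k+1) + 9)/(4k² + 5k + 9)] · 3·121/9, which tends to 121/3 as k → ∞.
Convergence for |w − 6| · 121/3 < 1, i.e. |w − 6| < 3/121. So R = 3/121.
When w = 729/121, the terms do not tend to 0, so the series diverges.
At w = 723/121: the k-th term does not approach 0; divergence by the term test.

(723/121, 729/121)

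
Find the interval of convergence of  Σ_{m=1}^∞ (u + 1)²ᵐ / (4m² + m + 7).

By the ratio test, |a_{m+1}/a_m| = (4m² + m + 7)/(4(m+1)² + (m+1) + 7) → 1.
Since the exponent of (u + 1) increases by 2 each term, convergence requires |u + 1|² < 1, hence R = 1.
Check u = 0: the terms are on the order of 1/m², so the series converges absolutely by comparison with the p-series (p = 2 > 1).
When u = -2, the series is dominated by a constant times Σ 1/m², which converges (p = 2 > 1).

[-2, 0]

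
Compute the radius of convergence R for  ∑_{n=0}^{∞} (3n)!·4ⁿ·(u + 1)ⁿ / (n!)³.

Ratio test: |a_{n+1}/a_n| = (3n+1)·(3n+2)·(3n+3)/(n+1)³ · 4 → 108 as n → ∞.
Convergence for |u + 1| · 108 < 1, i.e. |u + 1| < 1/108. So R = 1/108.

R = 1/108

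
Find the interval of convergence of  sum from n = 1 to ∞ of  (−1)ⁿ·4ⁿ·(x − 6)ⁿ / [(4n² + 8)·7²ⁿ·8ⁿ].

[-92, 104]

The ratio of consecutive coefficients is [(4n² + 8)/(4(n+1)² + 8)] · 4/(49·8) → 1/98.
Convergence for |x − 6| · 1/98 < 1, i.e. |x − 6| < 98. So R = 98.
At x = 104: the terms are on the order of 1/n², so the series converges absolutely by comparison with the p-series (p = 2 > 1).
When x = -92, the series is dominated by a constant times Σ 1/n², which converges (p = 2 > 1).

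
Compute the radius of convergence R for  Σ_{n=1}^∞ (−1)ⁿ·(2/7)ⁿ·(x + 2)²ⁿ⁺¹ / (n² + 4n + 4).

R = √14/2

The ratio of consecutive coefficients is [(n² + 4n + 4)/((n+1)² + 4(n+1) + 4)] · 2/7 → 2/7.
Writing y = (x + 2)², the series in y has radius 7/2, so |x + 2| < √(7/2) and R = √14/2.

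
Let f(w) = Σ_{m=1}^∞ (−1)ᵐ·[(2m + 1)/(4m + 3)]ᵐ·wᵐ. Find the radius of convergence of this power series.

R = 2

Applying the root test, |a_m|^(1/m) = (2m + 1)/(4m + 3) → 1/2.
The series converges when 1/2 · |w| < 1, giving R = 2.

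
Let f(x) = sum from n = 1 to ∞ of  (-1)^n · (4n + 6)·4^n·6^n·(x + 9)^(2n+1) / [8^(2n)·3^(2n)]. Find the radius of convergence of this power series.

R = 2√6

The ratio of consecutive coefficients is [(4(n+1) + 6)/(4n + 6)] · 4·6/(64·9) → 1/24.
Successive powers of (x + 9) differ by 2, so the series converges when |x + 9|² · 1/24 < 1, i.e. |x + 9| < √(24). So R = 2√6.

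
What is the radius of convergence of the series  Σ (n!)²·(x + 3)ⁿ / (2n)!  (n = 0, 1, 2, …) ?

R = 4

The ratio of consecutive coefficients is (n+1)²/[(2n+1)·(2n+2)] → 1/4.
The series converges when 1/4 · |x + 3| < 1, giving R = 4.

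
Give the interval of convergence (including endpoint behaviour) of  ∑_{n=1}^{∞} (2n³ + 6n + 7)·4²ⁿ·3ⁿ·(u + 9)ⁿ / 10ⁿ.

(-221/24, -211/24)

Ratio test: |a_{n+1}/a_n| = [(2(n+1)³ + 6(n+1) + 7)/(2n³ + 6n + 7)] · 16·3/10 → 24/5 as n → ∞.
The series converges when 24/5 · |u + 9| < 1, giving R = 5/24.
When u = -211/24, the terms have absolute value of order n³, which does not tend to 0, so the series diverges by the divergence test.
Check u = -221/24: the terms have absolute value of order n³, which does not tend to 0, so the series diverges by the divergence test.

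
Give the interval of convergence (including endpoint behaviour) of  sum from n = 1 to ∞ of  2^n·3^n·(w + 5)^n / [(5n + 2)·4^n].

Ratio test: |a_{n+1}/a_n| = [(5n + 2)/(5(n+1) + 2)] · 2·3/4 → 3/2 as n → ∞.
Convergence for |w + 5| · 3/2 < 1, i.e. |w + 5| < 2/3. So R = 2/3.
When w = -13/3, the terms are asymptotic to a nonzero constant times 1/n, so the series diverges by limit comparison with Σ 1/n.
Endpoint w = -17/3: an alternating series whose terms decrease to 0 in absolute value, so it converges by the Leibniz criterion.

[-17/3, -13/3)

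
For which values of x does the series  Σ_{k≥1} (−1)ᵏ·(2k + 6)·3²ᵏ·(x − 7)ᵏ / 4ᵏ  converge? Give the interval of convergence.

(59/9, 67/9)

The ratio of consecutive coefficients is [(2(k+1) + 6)/(2k + 6)] · 9/4 → 9/4.
The series converges when 9/4 · |x − 7| < 1, giving R = 4/9.
At x = 67/9: the k-th term does not approach 0; divergence by the term test.
Endpoint x = 59/9: the k-th term does not approach 0; divergence by the term test.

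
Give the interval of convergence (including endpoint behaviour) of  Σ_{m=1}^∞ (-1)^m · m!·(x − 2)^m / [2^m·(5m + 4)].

{2}

Ratio test: |a_{m+1}/a_m| = (m+1) · 1/2 · (5m + 4)/(5(m+1) + 4) → ∞ as m → ∞.
The terms grow without bound for any (x − 2) ≠ 0, so R = 0 (convergence only at x = 2).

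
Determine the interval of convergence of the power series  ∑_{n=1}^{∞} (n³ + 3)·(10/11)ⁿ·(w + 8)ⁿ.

(-91/10, -69/10)

Apply the ratio test: |a_{n+1}| / |a_n| = [((n+1)³ + 3)/(n³ + 3)] · 10/11, which tends to 10/11 as n → ∞.
The series converges when 10/11 · |w + 8| < 1, giving R = 11/10.
Endpoint w = -69/10: the terms have absolute value of order n³, which does not tend to 0, so the series diverges by the divergence test.
Endpoint w = -91/10: the n-th term does not approach 0; divergence by the term test.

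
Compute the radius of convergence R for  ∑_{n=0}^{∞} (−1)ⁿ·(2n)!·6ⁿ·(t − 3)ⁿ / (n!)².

R = 1/24

By the ratio test, |a_{n+1}/a_n| = (2n+1)·(2n+2)/(n+1)² · 6 → 24.
The series converges when 24 · |t − 3| < 1, giving R = 1/24.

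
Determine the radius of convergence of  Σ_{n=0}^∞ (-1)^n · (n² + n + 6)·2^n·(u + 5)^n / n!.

R = ∞

Apply the ratio test: |a_{n+1}| / |a_n| = ((n+1)² + (n+1) + 6)/(n² + n + 6) · 2 · 1/(n+1), which tends to 0 as n → ∞.
The ratio tends to 0 regardless of u, hence R = ∞.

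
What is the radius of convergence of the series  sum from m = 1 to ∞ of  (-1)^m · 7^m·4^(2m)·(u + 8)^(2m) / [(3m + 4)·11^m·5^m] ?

By the ratio test, |a_{m+1}/a_m| = [(3m + 4)/(3(m+1) + 4)] · 7·16/(11·5) → 112/55.
Successive powers of (u + 8) differ by 2, so the series converges when |u + 8|² · 112/55 < 1, i.e. |u + 8| < √(55/112). So R = √385/28.

R = √385/28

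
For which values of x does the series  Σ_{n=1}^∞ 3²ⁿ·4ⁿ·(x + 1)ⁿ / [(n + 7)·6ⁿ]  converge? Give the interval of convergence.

By the ratio test, |a_{n+1}/a_n| = [(n + 7)/((n+1) + 7)] · 9·4/6 → 6.
Hence the series converges for |x + 1| < 1/(6) = 1/6, so the radius of convergence is 1/6.
Endpoint x = -5/6: the terms are asymptotic to a nonzero constant times 1/n, so the series diverges by limit comparison with Σ 1/n.
Check x = -7/6: an alternating series whose terms decrease to 0 in absolute value, so it converges by the Leibniz criterion.

[-7/6, -5/6)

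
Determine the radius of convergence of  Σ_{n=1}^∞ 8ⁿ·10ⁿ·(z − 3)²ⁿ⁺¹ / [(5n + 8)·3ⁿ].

The ratio of consecutive coefficients is [(5n + 8)/(5(n+1) + 8)] · 8·10/3 → 80/3.
Since the exponent of (z − 3) increases by 2 each term, convergence requires |z − 3|² < 3/80, hence R = √15/20.

R = √15/20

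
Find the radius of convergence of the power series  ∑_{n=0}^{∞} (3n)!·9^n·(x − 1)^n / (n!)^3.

The ratio of consecutive coefficients is (3n+1)·(3n+2)·(3n+3)/(n+1)³ · 9 → 243.
Convergence for |x − 1| · 243 < 1, i.e. |x − 1| < 1/243. So R = 1/243.

R = 1/243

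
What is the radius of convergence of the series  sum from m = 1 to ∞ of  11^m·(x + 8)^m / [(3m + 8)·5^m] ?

Ratio test: |a_{m+1}/a_m| = [(3m + 8)/(3(m+1) + 8)] · 11/5 → 11/5 as m → ∞.
Hence the series converges for |x + 8| < 1/(11/5) = 5/11, so the radius of convergence is 5/11.

R = 5/11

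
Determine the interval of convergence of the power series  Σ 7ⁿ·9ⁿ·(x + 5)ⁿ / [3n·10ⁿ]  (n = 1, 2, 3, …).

By the ratio test, |a_{n+1}/a_n| = [3n/3(n+1)] · 7·9/10 → 63/10.
Hence the series converges for |x + 5| < 1/(63/10) = 10/63, so the radius of convergence is 10/63.
Check x = -305/63: the terms are asymptotic to a nonzero constant times 1/n, so the series diverges by limit comparison with Σ 1/n.
When x = -325/63, an alternating series whose terms decrease to 0 in absolute value, so it converges by the Leibniz criterion.

[-325/63, -305/63)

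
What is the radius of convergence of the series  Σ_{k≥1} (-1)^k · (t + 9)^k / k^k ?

R = ∞

Applying the root test, |a_k|^(1/k) = 1/k → 0.
Since the k-th root of |a_k| tends to 0, the series converges for all real t; R = ∞.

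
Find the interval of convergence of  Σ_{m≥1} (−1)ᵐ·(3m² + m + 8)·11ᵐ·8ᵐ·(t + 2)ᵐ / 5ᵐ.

By the ratio test, |a_{m+1}/a_m| = [(3(m+1)² + (m+1) + 8)/(3m² + m + 8)] · 11·8/5 → 88/5.
Convergence for |t + 2| · 88/5 < 1, i.e. |t + 2| < 5/88. So R = 5/88.
At t = -171/88: the terms have absolute value of order m², which does not tend to 0, so the series diverges by the divergence test.
Check t = -181/88: the m-th term does not approach 0; divergence by the term test.

(-181/88, -171/88)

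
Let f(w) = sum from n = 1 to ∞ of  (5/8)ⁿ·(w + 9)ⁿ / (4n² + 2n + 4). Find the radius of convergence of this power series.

R = 8/5

Ratio test: |a_{n+1}/a_n| = [(4n² + 2n + 4)/(4(n+1)² + 2(n+1) + 4)] · 5/8 → 5/8 as n → ∞.
Thus R = 1/(5/8) = 8/5.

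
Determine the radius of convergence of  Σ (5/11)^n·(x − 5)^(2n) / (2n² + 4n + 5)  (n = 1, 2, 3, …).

R = √55/5

Ratio test: |a_{n+1}/a_n| = [(2n² + 4n + 5)/(2(n+1)² + 4(n+1) + 5)] · 5/11 → 5/11 as n → ∞.
Writing y = (x − 5)², the series in y has radius 11/5, so |x − 5| < √(11/5) and R = √55/5.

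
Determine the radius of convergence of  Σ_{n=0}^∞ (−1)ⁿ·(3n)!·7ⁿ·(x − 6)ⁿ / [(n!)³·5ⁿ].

Apply the ratio test: |a_{n+1}| / |a_n| = (3n+1)·(3n+2)·(3n+3)/(n+1)³ · 7/5, which tends to 189/5 as n → ∞.
Thus R = 1/(189/5) = 5/189.

R = 5/189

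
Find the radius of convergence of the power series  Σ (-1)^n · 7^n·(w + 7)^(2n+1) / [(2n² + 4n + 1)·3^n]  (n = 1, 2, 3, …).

By the ratio test, |a_{n+1}/a_n| = [(2n² + 4n + 1)/(2(n+1)² + 4(n+1) + 1)] · 7/3 → 7/3.
Since the exponent of (w + 7) increases by 2 each term, convergence requires |w + 7|² < 3/7, hence R = √21/7.

R = √21/7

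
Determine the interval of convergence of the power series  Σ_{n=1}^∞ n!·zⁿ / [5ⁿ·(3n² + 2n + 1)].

{0}

Apply the ratio test: |a_{n+1}| / |a_n| = (n+1) · 1/5 · (3n² + 2n + 1)/(3(n+1)² + 2(n+1) + 1), which tends to ∞ as n → ∞.
Since the ratio → ∞, the series diverges for every z ≠ 0, and R = 0.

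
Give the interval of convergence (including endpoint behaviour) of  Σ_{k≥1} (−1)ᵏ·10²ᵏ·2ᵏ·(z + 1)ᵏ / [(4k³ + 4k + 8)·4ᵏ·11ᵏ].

[-61/50, -39/50]

The ratio of consecutive coefficients is [(4k³ + 4k + 8)/(4(k+1)³ + 4(k+1) + 8)] · 100·2/(4·11) → 50/11.
Convergence for |z + 1| · 50/11 < 1, i.e. |z + 1| < 11/50. So R = 11/50.
Check z = -39/50: the terms are on the order of 1/k³, so the series converges absolutely by comparison with the p-series (p = 3 > 1).
At z = -61/50: the series is dominated by a constant times Σ 1/k³, which converges (p = 3 > 1).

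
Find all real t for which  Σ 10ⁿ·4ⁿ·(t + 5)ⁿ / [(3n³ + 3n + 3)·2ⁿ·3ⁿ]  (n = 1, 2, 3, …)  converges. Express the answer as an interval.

Apply the ratio test: |a_{n+1}| / |a_n| = [(3n³ + 3n + 3)/(3(n+1)³ + 3(n+1) + 3)] · 10·4/(2·3), which tends to 20/3 as n → ∞.
Hence the series converges for |t + 5| < 1/(20/3) = 3/20, so the radius of convergence is 3/20.
Endpoint t = -97/20: absolute convergence follows by limit comparison with Σ 1/n³.
Endpoint t = -103/20: absolute convergence follows by limit comparison with Σ 1/n³.

[-103/20, -97/20]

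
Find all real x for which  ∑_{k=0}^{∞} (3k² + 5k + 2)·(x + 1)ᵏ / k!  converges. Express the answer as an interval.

The ratio of consecutive coefficients is (3(k+1)² + 5(k+1) + 2)/(3k² + 5k + 2) · 1/(k+1) → 0.
The limit is 0, so the series converges for all x; R = ∞.

(−∞, ∞)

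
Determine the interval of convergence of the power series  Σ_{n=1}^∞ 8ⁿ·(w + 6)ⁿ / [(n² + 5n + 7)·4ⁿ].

[-13/2, -11/2]

Apply the ratio test: |a_{n+1}| / |a_n| = [(n² + 5n + 7)/((n+1)² + 5(n+1) + 7)] · 8/4, which tends to 2 as n → ∞.
Thus R = 1/(2) = 1/2.
When w = -11/2, the terms are on the order of 1/n², so the series converges absolutely by comparison with the p-series (p = 2 > 1).
Check w = -13/2: absolute convergence follows by limit comparison with Σ 1/n².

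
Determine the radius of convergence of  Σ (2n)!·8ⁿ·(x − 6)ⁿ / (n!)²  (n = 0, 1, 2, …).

Apply the ratio test: |a_{n+1}| / |a_n| = (2n+1)·(2n+2)/(n+1)² · 8, which tends to 32 as n → ∞.
The series converges when 32 · |x − 6| < 1, giving R = 1/32.

R = 1/32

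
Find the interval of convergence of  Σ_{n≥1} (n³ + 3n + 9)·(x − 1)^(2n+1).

(0, 2)

By the ratio test, |a_{n+1}/a_n| = ((n+1)³ + 3(n+1) + 9)/(n³ + 3n + 9) → 1.
Since the exponent of (x − 1) increases by 2 each term, convergence requires |x − 1|² < 1, hence R = 1.
When x = 2, the n-th term does not approach 0; divergence by the term test.
At x = 0: the n-th term does not approach 0; divergence by the term test.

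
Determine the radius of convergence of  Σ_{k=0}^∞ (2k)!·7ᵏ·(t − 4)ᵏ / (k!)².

Ratio test: |a_{k+1}/a_k| = (2k+1)·(2k+2)/(k+1)² · 7 → 28 as k → ∞.
Thus R = 1/(28) = 1/28.

R = 1/28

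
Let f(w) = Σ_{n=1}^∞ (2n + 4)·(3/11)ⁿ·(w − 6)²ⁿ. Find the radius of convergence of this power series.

Apply the ratio test: |a_{n+1}| / |a_n| = [(2(n+1) + 4)/(2n + 4)] · 3/11, which tends to 3/11 as n → ∞.
Since the exponent of (w − 6) increases by 2 each term, convergence requires |w − 6|² < 11/3, hence R = √33/3.

R = √33/3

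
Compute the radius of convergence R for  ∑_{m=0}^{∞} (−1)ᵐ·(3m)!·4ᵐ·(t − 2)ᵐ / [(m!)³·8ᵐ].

R = 2/27

By the ratio test, |a_{m+1}/a_m| = (3m+1)·(3m+2)·(3m+3)/(m+1)³ · 4/8 → 27/2.
Hence the series converges for |t − 2| < 1/(27/2) = 2/27, so the radius of convergence is 2/27.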